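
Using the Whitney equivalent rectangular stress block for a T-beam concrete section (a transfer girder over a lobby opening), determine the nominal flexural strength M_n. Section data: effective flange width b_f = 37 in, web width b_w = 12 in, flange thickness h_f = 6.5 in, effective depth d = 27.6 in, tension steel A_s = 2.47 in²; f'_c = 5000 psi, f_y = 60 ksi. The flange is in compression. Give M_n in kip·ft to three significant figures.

M_n ≈ 335 kip·ft

Tension: T = A_s f_y = 2.47 × 60 = 148.2 kips.
Try a within the flange: a = T/(0.85 f'_c b_f) = 148.2/(0.85 × 5 × 37) = 0.942 in.
Since a = 0.942 ≤ h_f = 6.5 in, the stress block lies entirely in the flange; analyse as a rectangular beam of width b_f.
M_n = T(d − a/2) = 148.2 × (27.6 − 0.471) = 4020.5 kip·in.
M_n = 4020.5/12 = 335.04 kip·ft.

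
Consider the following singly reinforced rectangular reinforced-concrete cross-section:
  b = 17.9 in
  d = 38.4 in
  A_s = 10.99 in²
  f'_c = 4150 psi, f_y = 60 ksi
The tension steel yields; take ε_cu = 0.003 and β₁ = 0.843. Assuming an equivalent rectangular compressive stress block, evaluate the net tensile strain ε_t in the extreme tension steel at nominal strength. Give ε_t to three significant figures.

ε_t ≈ 0.00630

a = A_s f_y/(0.85 f'_c b) = 10.443 in.
β₁ = 0.843, so c = a/β₁ = 10.443/0.843 = 12.388 in.
From the linear strain diagram with ε_cu = 0.003: ε_t = 0.003 (d − c)/c = 0.003 × (38.4 − 12.388)/12.388 = 0.00630.
Since ε_t ≥ 0.005, the section is tension-controlled.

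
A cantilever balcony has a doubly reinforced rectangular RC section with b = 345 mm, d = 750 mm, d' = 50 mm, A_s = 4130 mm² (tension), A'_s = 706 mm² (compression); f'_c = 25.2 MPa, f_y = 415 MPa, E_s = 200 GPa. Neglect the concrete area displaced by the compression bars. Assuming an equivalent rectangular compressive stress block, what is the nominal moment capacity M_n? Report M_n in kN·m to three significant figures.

Assume both tension and compression steel yield.
Net tension couple steel: A_s − A'_s = 3424 mm².
a = (A_s − A'_s) f_y / (0.85 f'_c b) = 1420960/(0.85 × 25.2 × 345) = 192.28 mm.
c = a/β₁ = 192.28/0.85 = 226.21 mm; ε'_s = 0.003(c − d')/c = 0.0023 ≥ f_y/E_s = 0.0021, so compression steel does yield.
M_n = (A_s − A'_s) f_y (d − a/2) + A'_s f_y (d − d') = [1420960 × (750 − 96.14) + 292990 × (750 − 50)] × 10⁻⁶ = 929.11 + 205.09 = 1134.20 kN·m.

M_n ≈ 1130 kN·m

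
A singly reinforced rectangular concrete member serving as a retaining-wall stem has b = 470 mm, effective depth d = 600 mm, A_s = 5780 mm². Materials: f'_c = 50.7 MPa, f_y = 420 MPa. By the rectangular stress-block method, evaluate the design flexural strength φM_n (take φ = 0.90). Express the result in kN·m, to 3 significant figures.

φM_n ≈ 1180 kN·m

T = A_s f_y = 5780 × 420 = 2427600 N = 2427.6 kN.
From C = T: a = T/(0.85 f'_c b) = 2427600/(0.85 × 50.7 × 470) = 119.85 mm.
M_n = T(d − a/2) = 2427.6 kN × (600 − 59.925) mm = 1311.09 kN·m.
φM_n = 0.90 × 1311.09 = 1179.98 kN·m.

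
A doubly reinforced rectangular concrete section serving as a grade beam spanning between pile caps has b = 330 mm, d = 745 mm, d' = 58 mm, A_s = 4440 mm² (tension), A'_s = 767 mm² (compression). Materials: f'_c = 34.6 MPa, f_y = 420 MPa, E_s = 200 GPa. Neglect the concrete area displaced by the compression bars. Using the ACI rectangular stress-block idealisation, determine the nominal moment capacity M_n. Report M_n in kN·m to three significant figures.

M_n ≈ 1250 kN·m

Assume both tension and compression steel yield.
Net tension couple steel: A_s − A'_s = 3673 mm².
a = (A_s − A'_s) f_y / (0.85 f'_c b) = 1542660/(0.85 × 34.6 × 330) = 158.95 mm.
c = a/β₁ = 158.95/0.803 = 197.95 mm; ε'_s = 0.003(c − d')/c = 0.0021 ≥ f_y/E_s = 0.0021, so compression steel does yield.
M_n = (A_s − A'_s) f_y (d − a/2) + A'_s f_y (d − d') = [1542660 × (745 − 79.475) + 322140 × (745 − 58)] × 10⁻⁶ = 1026.68 + 221.31 = 1247.99 kN·m.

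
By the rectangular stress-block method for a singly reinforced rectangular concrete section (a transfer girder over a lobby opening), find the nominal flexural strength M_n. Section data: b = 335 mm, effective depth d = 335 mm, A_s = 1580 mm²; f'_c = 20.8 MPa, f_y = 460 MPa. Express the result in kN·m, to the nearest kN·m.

T = A_s f_y = 1580 × 460 = 726800 N = 726.8 kN.
From C = T: a = T/(0.85 f'_c b) = 726800/(0.85 × 20.8 × 335) = 122.71 mm.
M_n = T(d − a/2) = 726.8 kN × (335 − 61.355) mm = 198.89 kN·m.

M_n ≈ 199 kN·m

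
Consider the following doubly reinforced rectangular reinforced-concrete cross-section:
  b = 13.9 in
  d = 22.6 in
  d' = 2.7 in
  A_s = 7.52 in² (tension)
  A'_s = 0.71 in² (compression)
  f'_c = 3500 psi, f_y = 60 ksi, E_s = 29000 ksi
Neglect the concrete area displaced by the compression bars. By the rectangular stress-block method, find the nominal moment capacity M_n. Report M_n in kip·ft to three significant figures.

M_n ≈ 672 kip·ft

Assume both steels yield.
a = (A_s − A'_s) f_y/(0.85 f'_c b) = (7.52 − 0.71) × 60/(0.85 × 3.5 × 13.9) = 9.881 in.
c = a/β₁ = 9.881/0.85 = 11.625 in; ε'_s = 0.003(c − d')/c = 0.0023 ≥ ε_y = 0.0021, so the compression steel yields.
M_n = (A_s − A'_s) f_y (d − a/2) + A'_s f_y (d − d') = 408.6 × (22.6 − 4.9405) + 42.6 × (22.6 − 2.7) = 7215.7 + 847.7 = 8063.4 kip·in = 8063.4/12 = 671.95 kip·ft.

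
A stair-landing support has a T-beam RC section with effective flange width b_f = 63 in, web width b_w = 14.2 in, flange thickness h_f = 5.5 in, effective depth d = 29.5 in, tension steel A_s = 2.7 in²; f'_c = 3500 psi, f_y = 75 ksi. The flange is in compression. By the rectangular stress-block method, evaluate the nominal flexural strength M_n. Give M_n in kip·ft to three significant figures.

M_n ≈ 489 kip·ft

Tension: T = A_s f_y = 2.7 × 75 = 202.5 kips.
Try a within the flange: a = T/(0.85 f'_c b_f) = 202.5/(0.85 × 3.5 × 63) = 1.080 in.
Since a = 1.080 ≤ h_f = 5.5 in, the stress block lies entirely in the flange; analyse as a rectangular beam of width b_f.
M_n = T(d − a/2) = 202.5 × (29.5 − 0.54) = 5864.4 kip·in.
M_n = 5864.4/12 = 488.70 kip·ft.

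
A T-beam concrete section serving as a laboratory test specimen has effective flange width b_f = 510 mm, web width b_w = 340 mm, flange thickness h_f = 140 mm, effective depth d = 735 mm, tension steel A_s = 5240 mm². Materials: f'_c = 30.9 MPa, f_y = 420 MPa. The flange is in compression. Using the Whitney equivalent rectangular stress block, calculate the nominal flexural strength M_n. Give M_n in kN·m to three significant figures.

M_n ≈ 1430 kN·m

Tension: T = A_s f_y = 5240 × 420 = 2200800 N.
Try a within the flange: a = T/(0.85 f'_c b_f) = 2200800/(0.85 × 30.9 × 510) = 164.30 mm.
a = 164.30 > h_f = 140 mm: the block extends into the web. Split into flange-overhang and web parts.
C_f = 0.85 f'_c (b_f − b_w) h_f = 0.85 × 30.9 × (510 − 340) × 140 = 625107 N.
Remaining web compression depth: a_w = (T − C_f)/(0.85 f'_c b_w) = (2200800 − 625107)/(0.85 × 30.9 × 340) = 176.45 mm.
M_n = C_f(d − h_f/2) + (T − C_f)(d − a_w/2) = 625107 × (735 − 70) + 1575693 × (735 − 88.225) = 415.70 + 1019.12 = 1434.82 × 10⁶ N·mm.
M_n = 1434.82 kN·m.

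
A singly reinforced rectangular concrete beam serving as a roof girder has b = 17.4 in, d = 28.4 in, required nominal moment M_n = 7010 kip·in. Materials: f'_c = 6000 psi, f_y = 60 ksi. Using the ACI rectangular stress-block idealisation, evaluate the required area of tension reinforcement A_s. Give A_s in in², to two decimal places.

A_s ≈ 4.34 in²

From M_n = 0.85 f'_c a b (d − a/2):
a = d − √(d² − 2M_n/(0.85 f'_c b)) = 28.4 − √(28.4² − 2 × 7010/(0.85 × 6 × 17.4)) = 2.933 in.
A_s = 0.85 f'_c a b / f_y = 0.85 × 6 × 2.933 × 17.4 / 60 = 4.338 in².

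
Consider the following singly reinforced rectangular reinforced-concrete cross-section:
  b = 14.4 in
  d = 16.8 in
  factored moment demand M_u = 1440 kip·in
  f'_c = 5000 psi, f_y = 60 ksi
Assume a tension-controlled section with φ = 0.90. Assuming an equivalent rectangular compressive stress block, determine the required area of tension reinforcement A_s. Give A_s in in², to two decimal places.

M_n = M_u/φ = 1440/0.90 = 1600 kip·in.
From M_n = 0.85 f'_c a b (d − a/2):
a = d − √(d² − 2M_n/(0.85 f'_c b)) = 16.8 − √(16.8² − 2 × 1600/(0.85 × 5 × 14.4)) = 1.636 in.
A_s = 0.85 f'_c a b / f_y = 0.85 × 5 × 1.636 × 14.4 / 60 = 1.669 in².

A_s ≈ 1.67 in²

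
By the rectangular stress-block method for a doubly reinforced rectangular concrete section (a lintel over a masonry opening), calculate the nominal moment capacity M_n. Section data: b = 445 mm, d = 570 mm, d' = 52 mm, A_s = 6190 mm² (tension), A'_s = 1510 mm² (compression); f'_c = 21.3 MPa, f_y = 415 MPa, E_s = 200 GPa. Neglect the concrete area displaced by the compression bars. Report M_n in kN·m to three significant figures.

Assume both tension and compression steel yield.
Net tension couple steel: A_s − A'_s = 4680 mm².
a = (A_s − A'_s) f_y / (0.85 f'_c b) = 1942200/(0.85 × 21.3 × 445) = 241.07 mm.
c = a/β₁ = 241.07/0.85 = 283.61 mm; ε'_s = 0.003(c − d')/c = 0.0024 ≥ f_y/E_s = 0.0021, so compression steel does yield.
M_n = (A_s − A'_s) f_y (d − a/2) + A'_s f_y (d − d') = [1942200 × (570 − 120.535) + 626650 × (570 − 52)] × 10⁻⁶ = 872.95 + 324.60 = 1197.55 kN·m.

M_n ≈ 1200 kN·m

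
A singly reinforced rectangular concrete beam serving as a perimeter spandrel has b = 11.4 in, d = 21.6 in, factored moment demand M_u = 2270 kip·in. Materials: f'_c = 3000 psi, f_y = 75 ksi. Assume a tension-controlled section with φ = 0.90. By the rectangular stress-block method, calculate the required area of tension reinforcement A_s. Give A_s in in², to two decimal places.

M_n = M_u/φ = 2270/0.90 = 2522.22 kip·in.
From M_n = 0.85 f'_c a b (d − a/2):
a = d − √(d² − 2M_n/(0.85 f'_c b)) = 21.6 − √(21.6² − 2 × 2522.22/(0.85 × 3 × 11.4)) = 4.482 in.
A_s = 0.85 f'_c a b / f_y = 0.85 × 3 × 4.482 × 11.4 / 75 = 1.737 in².

A_s ≈ 1.74 in²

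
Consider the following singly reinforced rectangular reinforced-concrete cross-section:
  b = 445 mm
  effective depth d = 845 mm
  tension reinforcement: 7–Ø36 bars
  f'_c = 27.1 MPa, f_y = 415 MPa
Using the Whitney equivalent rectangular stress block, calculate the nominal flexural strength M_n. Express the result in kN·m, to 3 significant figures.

A_s = 7 × 1018 = 7126 mm².
T = A_s f_y = 7126 × 415 = 2957290 N = 2957.29 kN.
From C = T: a = T/(0.85 f'_c b) = 2957290/(0.85 × 27.1 × 445) = 288.50 mm.
M_n = T(d − a/2) = 2957.29 kN × (845 − 144.25) mm = 2072.32 kN·m.

M_n ≈ 2070 kN·m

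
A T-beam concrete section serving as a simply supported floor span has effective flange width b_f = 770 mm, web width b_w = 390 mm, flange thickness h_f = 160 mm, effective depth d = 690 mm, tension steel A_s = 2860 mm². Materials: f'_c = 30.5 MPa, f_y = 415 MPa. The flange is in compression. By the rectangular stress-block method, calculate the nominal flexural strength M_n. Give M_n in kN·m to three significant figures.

Tension: T = A_s f_y = 2860 × 415 = 1186900 N.
Try a within the flange: a = T/(0.85 f'_c b_f) = 1186900/(0.85 × 30.5 × 770) = 59.46 mm.
Since a = 59.46 ≤ h_f = 160 mm, the stress block lies entirely in the flange; analyse as a rectangular beam of width b_f.
M_n = T(d − a/2) = 1186900 × (690 − 29.73) = 783.67 × 10⁶ N·mm.
M_n = 783.67 kN·m.

M_n ≈ 784 kN·m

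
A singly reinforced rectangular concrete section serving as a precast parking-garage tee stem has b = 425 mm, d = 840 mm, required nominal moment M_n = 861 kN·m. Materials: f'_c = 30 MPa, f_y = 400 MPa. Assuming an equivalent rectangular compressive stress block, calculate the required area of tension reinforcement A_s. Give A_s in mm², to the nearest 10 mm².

With M_n = 0.85 f'_c a b (d − a/2), solve the quadratic for a:
a = d − √(d² − 2M_n/(0.85 f'_c b)) = 840 − √(840² − 2 × 861×10⁶/(0.85 × 30 × 425)) = 100.60 mm.
A_s = 0.85 f'_c a b / f_y = 0.85 × 30 × 100.60 × 425 / 400 = 2725.6 mm².

A_s ≈ 2730 mm²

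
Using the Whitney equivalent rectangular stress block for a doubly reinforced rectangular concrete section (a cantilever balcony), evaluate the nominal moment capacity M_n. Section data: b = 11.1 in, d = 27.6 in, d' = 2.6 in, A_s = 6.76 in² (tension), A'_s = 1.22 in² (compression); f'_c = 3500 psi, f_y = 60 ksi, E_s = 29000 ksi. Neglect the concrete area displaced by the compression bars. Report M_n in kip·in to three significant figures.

M_n ≈ 9330 kip·in

Assume both steels yield.
a = (A_s − A'_s) f_y/(0.85 f'_c b) = (6.76 − 1.22) × 60/(0.85 × 3.5 × 11.1) = 10.066 in.
c = a/β₁ = 10.066/0.85 = 11.842 in; ε'_s = 0.003(c − d')/c = 0.0023 ≥ ε_y = 0.0021, so the compression steel yields.
M_n = (A_s − A'_s) f_y (d − a/2) + A'_s f_y (d − d') = 332.4 × (27.6 − 5.033) + 73.2 × (27.6 − 2.6) = 7501.3 + 1830.0 = 9331.3 kip·in.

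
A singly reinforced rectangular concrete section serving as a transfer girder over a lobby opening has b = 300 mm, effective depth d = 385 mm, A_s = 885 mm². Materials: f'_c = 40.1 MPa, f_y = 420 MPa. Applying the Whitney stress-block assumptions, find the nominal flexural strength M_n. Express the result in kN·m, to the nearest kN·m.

M_n ≈ 136 kN·m

T = A_s f_y = 885 × 420 = 371700 N = 371.7 kN.
From C = T: a = T/(0.85 f'_c b) = 371700/(0.85 × 40.1 × 300) = 36.35 mm.
M_n = T(d − a/2) = 371.7 kN × (385 − 18.175) mm = 136.35 kN·m.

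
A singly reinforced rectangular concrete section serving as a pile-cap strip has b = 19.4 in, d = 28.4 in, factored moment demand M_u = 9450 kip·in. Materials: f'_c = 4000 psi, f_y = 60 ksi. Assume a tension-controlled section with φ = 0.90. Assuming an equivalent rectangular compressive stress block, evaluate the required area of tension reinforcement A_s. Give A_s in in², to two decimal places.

M_n = M_u/φ = 9450/0.90 = 10500 kip·in.
From M_n = 0.85 f'_c a b (d − a/2):
a = d − √(d² − 2M_n/(0.85 f'_c b)) = 28.4 − √(28.4² − 2 × 10500/(0.85 × 4 × 19.4)) = 6.305 in.
A_s = 0.85 f'_c a b / f_y = 0.85 × 4 × 6.305 × 19.4 / 60 = 6.931 in².

A_s ≈ 6.93 in²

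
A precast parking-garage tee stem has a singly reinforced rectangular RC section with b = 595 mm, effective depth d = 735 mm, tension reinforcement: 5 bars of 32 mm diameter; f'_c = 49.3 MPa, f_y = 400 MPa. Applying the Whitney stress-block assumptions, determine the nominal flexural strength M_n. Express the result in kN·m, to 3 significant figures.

A_s = 5 × 804 = 4020 mm².
T = A_s f_y = 4020 × 400 = 1608000 N = 1608 kN.
From C = T: a = T/(0.85 f'_c b) = 1608000/(0.85 × 49.3 × 595) = 64.49 mm.
M_n = T(d − a/2) = 1608 kN × (735 − 32.245) mm = 1130.03 kN·m.

M_n ≈ 1130 kN·m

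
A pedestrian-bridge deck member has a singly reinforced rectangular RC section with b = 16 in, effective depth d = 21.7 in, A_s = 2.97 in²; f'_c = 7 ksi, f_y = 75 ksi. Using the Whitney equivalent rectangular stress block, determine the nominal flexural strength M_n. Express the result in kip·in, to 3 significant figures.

M_n ≈ 4570 kip·in

T = A_s f_y = 2.97 × 75 = 222.75 kips.
a = T/(0.85 f'_c b) = 222.75/(0.85 × 7 × 16) = 2.340 in.
M_n = T(d − a/2) = 222.75 × (21.7 − 1.17) = 4573.1 kip·in.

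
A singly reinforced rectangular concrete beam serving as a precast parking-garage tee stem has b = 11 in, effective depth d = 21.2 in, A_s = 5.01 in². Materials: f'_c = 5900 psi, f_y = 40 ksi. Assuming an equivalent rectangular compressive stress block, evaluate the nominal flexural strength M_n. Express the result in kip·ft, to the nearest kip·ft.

M_n ≈ 324 kip·ft

T = A_s f_y = 5.01 × 40 = 200.4 kips.
a = T/(0.85 f'_c b) = 200.4/(0.85 × 5.9 × 11) = 3.633 in.
M_n = T(d − a/2) = 200.4 × (21.2 − 1.8165) = 3884.5 kip·in = 3884.5/12 = 323.71 kip·ft.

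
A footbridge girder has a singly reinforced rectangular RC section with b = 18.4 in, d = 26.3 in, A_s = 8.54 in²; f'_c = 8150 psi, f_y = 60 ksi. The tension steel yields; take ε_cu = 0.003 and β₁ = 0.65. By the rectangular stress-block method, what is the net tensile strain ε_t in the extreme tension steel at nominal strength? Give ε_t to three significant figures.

a = A_s f_y/(0.85 f'_c b) = 4.020 in.
β₁ = 0.65, so c = a/β₁ = 4.020/0.65 = 6.185 in.
From the linear strain diagram with ε_cu = 0.003: ε_t = 0.003 (d − c)/c = 0.003 × (26.3 − 6.185)/6.185 = 0.00976.
Since ε_t ≥ 0.005, the section is tension-controlled.

ε_t ≈ 0.00976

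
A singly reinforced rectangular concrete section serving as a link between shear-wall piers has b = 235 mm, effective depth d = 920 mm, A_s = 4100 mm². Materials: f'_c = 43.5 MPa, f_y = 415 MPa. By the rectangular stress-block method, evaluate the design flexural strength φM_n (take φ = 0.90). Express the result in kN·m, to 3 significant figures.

T = A_s f_y = 4100 × 415 = 1701500 N = 1701.5 kN.
From C = T: a = T/(0.85 f'_c b) = 1701500/(0.85 × 43.5 × 235) = 195.82 mm.
M_n = T(d − a/2) = 1701.5 kN × (920 − 97.91) mm = 1398.79 kN·m.
φM_n = 0.90 × 1398.79 = 1258.91 kN·m.

φM_n ≈ 1260 kN·m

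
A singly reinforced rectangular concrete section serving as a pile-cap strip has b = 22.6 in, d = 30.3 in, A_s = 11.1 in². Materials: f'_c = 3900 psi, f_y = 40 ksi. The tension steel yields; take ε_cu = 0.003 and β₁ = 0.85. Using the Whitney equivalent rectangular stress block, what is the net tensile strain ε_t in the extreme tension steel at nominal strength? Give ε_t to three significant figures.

ε_t ≈ 0.0100

a = A_s f_y/(0.85 f'_c b) = 5.926 in.
β₁ = 0.85, so c = a/β₁ = 5.926/0.85 = 6.972 in.
From the linear strain diagram with ε_cu = 0.003: ε_t = 0.003 (d − c)/c = 0.003 × (30.3 − 6.972)/6.972 = 0.0100.
Since ε_t ≥ 0.005, the section is tension-controlled.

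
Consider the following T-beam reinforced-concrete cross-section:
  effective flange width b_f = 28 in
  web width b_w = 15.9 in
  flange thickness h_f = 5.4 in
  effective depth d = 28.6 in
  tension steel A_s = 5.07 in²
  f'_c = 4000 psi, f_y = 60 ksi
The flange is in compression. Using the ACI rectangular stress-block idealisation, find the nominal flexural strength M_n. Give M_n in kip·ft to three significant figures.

M_n ≈ 685 kip·ft

Tension: T = A_s f_y = 5.07 × 60 = 304.2 kips.
Try a within the flange: a = T/(0.85 f'_c b_f) = 304.2/(0.85 × 4 × 28) = 3.195 in.
Since a = 3.195 ≤ h_f = 5.4 in, the stress block lies entirely in the flange; analyse as a rectangular beam of width b_f.
M_n = T(d − a/2) = 304.2 × (28.6 − 1.5975) = 8214.2 kip·in.
M_n = 8214.2/12 = 684.52 kip·ft.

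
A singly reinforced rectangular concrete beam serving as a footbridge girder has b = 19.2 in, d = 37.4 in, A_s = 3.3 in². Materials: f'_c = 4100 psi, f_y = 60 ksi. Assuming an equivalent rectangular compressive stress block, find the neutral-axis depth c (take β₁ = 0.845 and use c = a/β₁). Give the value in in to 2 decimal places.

T = A_s f_y = 3.3 × 60 = 198 kips.
a = T/(0.85 f'_c b) = 198/(0.85 × 4.1 × 19.2) = 2.9591 in.
With β₁ = 0.845, c = a/β₁ = 2.9591/0.845 = 3.50 in.

c ≈ 3.50 in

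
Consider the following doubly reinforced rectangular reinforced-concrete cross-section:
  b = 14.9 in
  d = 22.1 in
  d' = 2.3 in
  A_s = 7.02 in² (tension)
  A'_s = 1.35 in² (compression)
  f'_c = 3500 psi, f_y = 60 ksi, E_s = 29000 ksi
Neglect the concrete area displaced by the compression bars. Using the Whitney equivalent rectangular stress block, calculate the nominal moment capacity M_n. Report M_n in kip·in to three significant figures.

Assume both steels yield.
a = (A_s − A'_s) f_y/(0.85 f'_c b) = (7.02 − 1.35) × 60/(0.85 × 3.5 × 14.9) = 7.675 in.
c = a/β₁ = 7.675/0.85 = 9.029 in; ε'_s = 0.003(c − d')/c = 0.0022 ≥ ε_y = 0.0021, so the compression steel yields.
M_n = (A_s − A'_s) f_y (d − a/2) + A'_s f_y (d − d') = 340.2 × (22.1 − 3.8375) + 81 × (22.1 − 2.3) = 6212.9 + 1603.8 = 7816.7 kip·in.

M_n ≈ 7820 kip·in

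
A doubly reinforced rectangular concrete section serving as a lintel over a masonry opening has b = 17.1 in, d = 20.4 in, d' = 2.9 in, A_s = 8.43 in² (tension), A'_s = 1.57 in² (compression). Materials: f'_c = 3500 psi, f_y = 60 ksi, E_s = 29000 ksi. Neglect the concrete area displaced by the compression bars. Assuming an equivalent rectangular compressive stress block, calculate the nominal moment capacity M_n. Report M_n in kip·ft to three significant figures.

Assume both steels yield.
a = (A_s − A'_s) f_y/(0.85 f'_c b) = (8.43 − 1.57) × 60/(0.85 × 3.5 × 17.1) = 8.091 in.
c = a/β₁ = 8.091/0.85 = 9.519 in; ε'_s = 0.003(c − d')/c = 0.0021 ≥ ε_y = 0.0021, so the compression steel yields.
M_n = (A_s − A'_s) f_y (d − a/2) + A'_s f_y (d − d') = 411.6 × (20.4 − 4.0455) + 94.2 × (20.4 − 2.9) = 6731.5 + 1648.5 = 8380.0 kip·in = 8380.0/12 = 698.33 kip·ft.

M_n ≈ 698 kip·ft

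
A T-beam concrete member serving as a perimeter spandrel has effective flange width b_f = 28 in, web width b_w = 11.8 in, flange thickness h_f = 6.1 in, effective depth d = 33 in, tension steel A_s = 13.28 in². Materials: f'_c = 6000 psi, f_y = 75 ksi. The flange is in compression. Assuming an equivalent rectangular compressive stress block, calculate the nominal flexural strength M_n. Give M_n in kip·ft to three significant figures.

M_n ≈ 2440 kip·ft

Tension: T = A_s f_y = 13.28 × 75 = 996 kips.
Try a within the flange: a = T/(0.85 f'_c b_f) = 996/(0.85 × 6 × 28) = 6.975 in.
a = 6.975 > h_f = 6.1 in: the block extends into the web. Split into flange-overhang and web parts.
C_f = 0.85 f'_c (b_f − b_w) h_f = 0.85 × 6 × (28 − 11.8) × 6.1 = 504.0 kips.
Remaining web compression depth: a_w = (T − C_f)/(0.85 f'_c b_w) = (996 − 504.0)/(0.85 × 6 × 11.8) = 8.175 in.
M_n = C_f(d − h_f/2) + (T − C_f)(d − a_w/2) = 504.0 × (33 − 3.05) + 492 × (33 − 4.0875) = 15094.8 + 14225.0 = 29319.8 kip·in.
M_n = 29319.8/12 = 2443.32 kip·ft.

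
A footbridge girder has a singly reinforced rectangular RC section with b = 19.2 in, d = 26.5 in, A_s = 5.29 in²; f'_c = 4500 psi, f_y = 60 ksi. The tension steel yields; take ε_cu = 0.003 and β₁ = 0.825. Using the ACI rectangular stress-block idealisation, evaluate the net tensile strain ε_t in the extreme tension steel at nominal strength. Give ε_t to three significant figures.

a = A_s f_y/(0.85 f'_c b) = 4.322 in.
β₁ = 0.825, so c = a/β₁ = 4.322/0.825 = 5.239 in.
From the linear strain diagram with ε_cu = 0.003: ε_t = 0.003 (d − c)/c = 0.003 × (26.5 − 5.239)/5.239 = 0.0122.
Since ε_t ≥ 0.005, the section is tension-controlled.

ε_t ≈ 0.0122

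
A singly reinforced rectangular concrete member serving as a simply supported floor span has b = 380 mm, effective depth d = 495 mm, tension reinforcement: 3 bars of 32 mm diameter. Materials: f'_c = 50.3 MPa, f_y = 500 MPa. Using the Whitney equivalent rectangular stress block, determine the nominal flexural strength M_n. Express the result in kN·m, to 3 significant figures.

A_s = 3 × 804 = 2412 mm².
T = A_s f_y = 2412 × 500 = 1206000 N = 1206 kN.
From C = T: a = T/(0.85 f'_c b) = 1206000/(0.85 × 50.3 × 380) = 74.23 mm.
M_n = T(d − a/2) = 1206 kN × (495 − 37.115) mm = 552.21 kN·m.

M_n ≈ 552 kN·m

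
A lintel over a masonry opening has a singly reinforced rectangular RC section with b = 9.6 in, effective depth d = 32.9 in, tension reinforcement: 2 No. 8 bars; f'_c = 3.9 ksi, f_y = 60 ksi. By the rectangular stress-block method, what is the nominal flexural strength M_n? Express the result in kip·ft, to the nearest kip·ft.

M_n ≈ 248 kip·ft

A_s = 2 × 0.79 = 1.58 in².
T = A_s f_y = 1.58 × 60 = 94.8 kips.
a = T/(0.85 f'_c b) = 94.8/(0.85 × 3.9 × 9.6) = 2.979 in.
M_n = T(d − a/2) = 94.8 × (32.9 − 1.4895) = 2977.7 kip·in = 2977.7/12 = 248.14 kip·ft.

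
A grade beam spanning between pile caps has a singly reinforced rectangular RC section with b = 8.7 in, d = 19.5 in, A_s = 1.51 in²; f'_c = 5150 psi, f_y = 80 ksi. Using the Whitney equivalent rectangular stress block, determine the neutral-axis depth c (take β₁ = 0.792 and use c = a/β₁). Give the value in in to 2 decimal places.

T = A_s f_y = 1.51 × 80 = 120.8 kips.
a = T/(0.85 f'_c b) = 120.8/(0.85 × 5.15 × 8.7) = 3.1719 in.
With β₁ = 0.792, c = a/β₁ = 3.1719/0.792 = 4.00 in.

c ≈ 4.00 in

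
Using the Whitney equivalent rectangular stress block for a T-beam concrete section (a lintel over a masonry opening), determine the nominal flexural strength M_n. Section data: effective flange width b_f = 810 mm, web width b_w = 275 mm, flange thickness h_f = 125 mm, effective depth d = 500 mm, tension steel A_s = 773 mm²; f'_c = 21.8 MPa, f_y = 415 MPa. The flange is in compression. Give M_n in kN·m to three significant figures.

M_n ≈ 157 kN·m

Tension: T = A_s f_y = 773 × 415 = 320795 N.
Try a within the flange: a = T/(0.85 f'_c b_f) = 320795/(0.85 × 21.8 × 810) = 21.37 mm.
Since a = 21.37 ≤ h_f = 125 mm, the stress block lies entirely in the flange; analyse as a rectangular beam of width b_f.
M_n = T(d − a/2) = 320795 × (500 − 10.685) = 156.97 × 10⁶ N·mm.
M_n = 156.97 kN·m.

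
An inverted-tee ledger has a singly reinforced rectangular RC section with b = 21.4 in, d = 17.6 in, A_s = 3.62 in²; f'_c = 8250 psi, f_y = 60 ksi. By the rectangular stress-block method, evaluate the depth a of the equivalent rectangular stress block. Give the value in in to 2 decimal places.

a ≈ 1.45 in

T = A_s f_y = 3.62 × 60 = 217.2 kips.
a = T/(0.85 f'_c b) = 217.2/(0.85 × 8.25 × 21.4) = 1.45 in.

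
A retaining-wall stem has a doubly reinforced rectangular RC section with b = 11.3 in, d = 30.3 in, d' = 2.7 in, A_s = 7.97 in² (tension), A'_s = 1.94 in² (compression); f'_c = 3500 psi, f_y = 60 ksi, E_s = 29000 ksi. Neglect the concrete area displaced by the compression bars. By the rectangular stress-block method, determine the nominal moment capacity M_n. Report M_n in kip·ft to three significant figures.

M_n ≈ 1020 kip·ft

Assume both steels yield.
a = (A_s − A'_s) f_y/(0.85 f'_c b) = (7.97 − 1.94) × 60/(0.85 × 3.5 × 11.3) = 10.762 in.
c = a/β₁ = 10.762/0.85 = 12.661 in; ε'_s = 0.003(c − d')/c = 0.0024 ≥ ε_y = 0.0021, so the compression steel yields.
M_n = (A_s − A'_s) f_y (d − a/2) + A'_s f_y (d − d') = 361.8 × (30.3 − 5.381) + 116.4 × (30.3 − 2.7) = 9015.7 + 3212.6 = 12228.3 kip·in = 12228.3/12 = 1019.03 kip·ft.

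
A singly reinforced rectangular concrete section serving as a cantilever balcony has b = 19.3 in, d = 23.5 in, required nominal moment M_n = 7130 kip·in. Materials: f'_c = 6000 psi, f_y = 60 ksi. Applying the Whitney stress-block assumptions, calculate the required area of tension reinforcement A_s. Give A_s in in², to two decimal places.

A_s ≈ 5.44 in²

From M_n = 0.85 f'_c a b (d − a/2):
a = d − √(d² − 2M_n/(0.85 f'_c b)) = 23.5 − √(23.5² − 2 × 7130/(0.85 × 6 × 19.3)) = 3.316 in.
A_s = 0.85 f'_c a b / f_y = 0.85 × 6 × 3.316 × 19.3 / 60 = 5.440 in².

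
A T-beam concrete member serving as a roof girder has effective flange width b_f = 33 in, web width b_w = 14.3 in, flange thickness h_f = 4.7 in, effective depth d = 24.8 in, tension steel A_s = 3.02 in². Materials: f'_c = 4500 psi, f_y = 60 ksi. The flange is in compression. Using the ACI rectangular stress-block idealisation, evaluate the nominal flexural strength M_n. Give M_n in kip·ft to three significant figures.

M_n ≈ 364 kip·ft

Tension: T = A_s f_y = 3.02 × 60 = 181.2 kips.
Try a within the flange: a = T/(0.85 f'_c b_f) = 181.2/(0.85 × 4.5 × 33) = 1.436 in.
Since a = 1.436 ≤ h_f = 4.7 in, the stress block lies entirely in the flange; analyse as a rectangular beam of width b_f.
M_n = T(d − a/2) = 181.2 × (24.8 − 0.718) = 4363.7 kip·in.
M_n = 4363.7/12 = 363.64 kip·ft.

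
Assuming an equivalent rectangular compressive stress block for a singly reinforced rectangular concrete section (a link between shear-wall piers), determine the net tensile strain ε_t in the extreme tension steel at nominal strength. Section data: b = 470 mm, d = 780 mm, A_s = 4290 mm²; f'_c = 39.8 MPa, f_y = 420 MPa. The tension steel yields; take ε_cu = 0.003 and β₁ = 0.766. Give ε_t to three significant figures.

ε_t ≈ 0.0128

a = A_s f_y/(0.85 f'_c b) = 113.32 mm.
β₁ = 0.766, so c = a/β₁ = 113.32/0.766 = 147.94 mm.
From the linear strain diagram with ε_cu = 0.003: ε_t = 0.003 (d − c)/c = 0.003 × (780 − 147.94)/147.94 = 0.0128.
Since ε_t ≥ 0.005, the section is tension-controlled.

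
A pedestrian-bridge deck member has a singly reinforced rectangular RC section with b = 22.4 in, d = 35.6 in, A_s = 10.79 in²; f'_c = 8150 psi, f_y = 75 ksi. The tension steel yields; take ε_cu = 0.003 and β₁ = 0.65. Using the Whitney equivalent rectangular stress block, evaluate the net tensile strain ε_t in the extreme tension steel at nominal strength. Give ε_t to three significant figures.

ε_t ≈ 0.0103

a = A_s f_y/(0.85 f'_c b) = 5.215 in.
β₁ = 0.65, so c = a/β₁ = 5.215/0.65 = 8.023 in.
From the linear strain diagram with ε_cu = 0.003: ε_t = 0.003 (d − c)/c = 0.003 × (35.6 − 8.023)/8.023 = 0.0103.
Since ε_t ≥ 0.005, the section is tension-controlled.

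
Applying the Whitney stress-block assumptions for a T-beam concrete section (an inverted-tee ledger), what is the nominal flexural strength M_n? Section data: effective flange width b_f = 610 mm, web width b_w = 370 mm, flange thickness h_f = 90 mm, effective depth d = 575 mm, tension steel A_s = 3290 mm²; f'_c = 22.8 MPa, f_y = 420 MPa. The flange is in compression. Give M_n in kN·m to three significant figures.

Tension: T = A_s f_y = 3290 × 420 = 1381800 N.
Try a within the flange: a = T/(0.85 f'_c b_f) = 1381800/(0.85 × 22.8 × 610) = 116.89 mm.
a = 116.89 > h_f = 90 mm: the block extends into the web. Split into flange-overhang and web parts.
C_f = 0.85 f'_c (b_f − b_w) h_f = 0.85 × 22.8 × (610 − 370) × 90 = 418608 N.
Remaining web compression depth: a_w = (T − C_f)/(0.85 f'_c b_w) = (1381800 − 418608)/(0.85 × 22.8 × 370) = 134.33 mm.
M_n = C_f(d − h_f/2) + (T − C_f)(d − a_w/2) = 418608 × (575 − 45) + 963192 × (575 − 67.165) = 221.86 + 489.14 = 711.00 × 10⁶ N·mm.
M_n = 711.00 kN·m.

M_n ≈ 711 kN·m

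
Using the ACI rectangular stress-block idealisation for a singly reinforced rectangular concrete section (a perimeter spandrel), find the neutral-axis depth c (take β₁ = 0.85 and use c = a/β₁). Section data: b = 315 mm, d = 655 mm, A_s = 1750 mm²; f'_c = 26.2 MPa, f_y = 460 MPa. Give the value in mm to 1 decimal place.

c ≈ 135.0 mm

T = A_s f_y = 1750 × 460 = 805000 N = 805 kN.
Setting C = 0.85 f'_c a b equal to T: a = 805000/(0.85 × 26.2 × 315) = 114.753 mm.
With β₁ = 0.85, c = a/β₁ = 114.753/0.85 = 135.0 mm.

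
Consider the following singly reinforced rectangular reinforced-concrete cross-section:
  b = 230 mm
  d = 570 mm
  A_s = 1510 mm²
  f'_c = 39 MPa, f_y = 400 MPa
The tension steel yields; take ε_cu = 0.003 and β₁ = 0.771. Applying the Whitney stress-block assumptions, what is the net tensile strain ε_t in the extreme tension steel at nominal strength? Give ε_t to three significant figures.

a = A_s f_y/(0.85 f'_c b) = 79.22 mm.
β₁ = 0.771, so c = a/β₁ = 79.22/0.771 = 102.75 mm.
From the linear strain diagram with ε_cu = 0.003: ε_t = 0.003 (d − c)/c = 0.003 × (570 − 102.75)/102.75 = 0.0136.
Since ε_t ≥ 0.005, the section is tension-controlled.

ε_t ≈ 0.0136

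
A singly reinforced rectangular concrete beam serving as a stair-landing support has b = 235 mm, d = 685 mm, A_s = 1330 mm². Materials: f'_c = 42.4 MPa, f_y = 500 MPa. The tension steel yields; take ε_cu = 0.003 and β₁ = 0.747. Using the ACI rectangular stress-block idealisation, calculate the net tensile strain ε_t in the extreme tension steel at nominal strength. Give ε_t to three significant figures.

a = A_s f_y/(0.85 f'_c b) = 78.52 mm.
β₁ = 0.747, so c = a/β₁ = 78.52/0.747 = 105.11 mm.
From the linear strain diagram with ε_cu = 0.003: ε_t = 0.003 (d − c)/c = 0.003 × (685 − 105.11)/105.11 = 0.0166.
Since ε_t ≥ 0.005, the section is tension-controlled.

ε_t ≈ 0.0166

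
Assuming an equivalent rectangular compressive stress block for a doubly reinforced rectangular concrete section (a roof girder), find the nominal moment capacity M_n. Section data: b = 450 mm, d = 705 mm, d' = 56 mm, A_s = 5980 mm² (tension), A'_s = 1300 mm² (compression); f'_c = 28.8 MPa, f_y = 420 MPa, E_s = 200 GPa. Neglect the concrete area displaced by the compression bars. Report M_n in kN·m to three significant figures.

M_n ≈ 1560 kN·m

Assume both tension and compression steel yield.
Net tension couple steel: A_s − A'_s = 4680 mm².
a = (A_s − A'_s) f_y / (0.85 f'_c b) = 1965600/(0.85 × 28.8 × 450) = 178.43 mm.
c = a/β₁ = 178.43/0.844 = 211.41 mm; ε'_s = 0.003(c − d')/c = 0.0022 ≥ f_y/E_s = 0.0021, so compression steel does yield.
M_n = (A_s − A'_s) f_y (d − a/2) + A'_s f_y (d − d') = [1965600 × (705 − 89.215) + 546000 × (705 − 56)] × 10⁻⁶ = 1210.39 + 354.35 = 1564.74 kN·m.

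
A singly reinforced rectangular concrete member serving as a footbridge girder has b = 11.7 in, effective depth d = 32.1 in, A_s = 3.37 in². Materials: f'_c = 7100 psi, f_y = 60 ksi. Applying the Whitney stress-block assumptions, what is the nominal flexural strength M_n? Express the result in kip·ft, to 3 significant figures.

M_n ≈ 517 kip·ft

T = A_s f_y = 3.37 × 60 = 202.2 kips.
a = T/(0.85 f'_c b) = 202.2/(0.85 × 7.1 × 11.7) = 2.864 in.
M_n = T(d − a/2) = 202.2 × (32.1 − 1.432) = 6201.1 kip·in = 6201.1/12 = 516.76 kip·ft.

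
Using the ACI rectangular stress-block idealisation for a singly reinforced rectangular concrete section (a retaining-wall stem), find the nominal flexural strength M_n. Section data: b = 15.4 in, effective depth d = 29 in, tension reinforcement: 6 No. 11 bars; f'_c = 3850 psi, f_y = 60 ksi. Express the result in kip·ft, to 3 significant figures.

M_n ≈ 1100 kip·ft

A_s = 6 × 1.56 = 9.36 in².
T = A_s f_y = 9.36 × 60 = 561.6 kips.
a = T/(0.85 f'_c b) = 561.6/(0.85 × 3.85 × 15.4) = 11.144 in.
M_n = T(d − a/2) = 561.6 × (29 − 5.572) = 13157.2 kip·in = 13157.2/12 = 1096.43 kip·ft.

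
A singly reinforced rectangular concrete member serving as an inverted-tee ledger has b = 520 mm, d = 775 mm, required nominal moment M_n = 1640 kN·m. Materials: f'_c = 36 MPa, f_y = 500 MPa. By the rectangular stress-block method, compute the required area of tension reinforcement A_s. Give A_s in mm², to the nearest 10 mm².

With M_n = 0.85 f'_c a b (d − a/2), solve the quadratic for a:
a = d − √(d² − 2M_n/(0.85 f'_c b)) = 775 − √(775² − 2 × 1640×10⁶/(0.85 × 36 × 520)) = 146.91 mm.
A_s = 0.85 f'_c a b / f_y = 0.85 × 36 × 146.91 × 520 / 500 = 4675.3 mm².

A_s ≈ 4680 mm²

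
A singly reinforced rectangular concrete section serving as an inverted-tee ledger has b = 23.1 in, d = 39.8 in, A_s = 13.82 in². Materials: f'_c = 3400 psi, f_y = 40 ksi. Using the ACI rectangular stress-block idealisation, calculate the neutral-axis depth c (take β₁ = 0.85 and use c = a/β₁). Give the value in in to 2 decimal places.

T = A_s f_y = 13.82 × 40 = 552.8 kips.
a = T/(0.85 f'_c b) = 552.8/(0.85 × 3.4 × 23.1) = 8.2805 in.
With β₁ = 0.85, c = a/β₁ = 8.2805/0.85 = 9.74 in.

c ≈ 9.74 in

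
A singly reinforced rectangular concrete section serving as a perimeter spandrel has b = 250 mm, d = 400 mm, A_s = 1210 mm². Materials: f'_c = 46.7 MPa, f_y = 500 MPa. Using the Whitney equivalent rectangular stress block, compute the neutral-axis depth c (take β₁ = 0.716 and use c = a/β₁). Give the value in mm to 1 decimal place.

T = A_s f_y = 1210 × 500 = 605000 N = 605 kN.
Setting C = 0.85 f'_c a b equal to T: a = 605000/(0.85 × 46.7 × 250) = 60.965 mm.
With β₁ = 0.716, c = a/β₁ = 60.965/0.716 = 85.1 mm.

c ≈ 85.1 mm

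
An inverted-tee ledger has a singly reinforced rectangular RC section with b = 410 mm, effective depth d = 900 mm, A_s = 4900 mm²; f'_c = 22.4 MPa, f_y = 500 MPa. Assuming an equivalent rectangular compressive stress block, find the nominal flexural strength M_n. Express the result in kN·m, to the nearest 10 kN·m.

M_n ≈ 1820 kN·m

T = A_s f_y = 4900 × 500 = 2450000 N = 2450 kN.
From C = T: a = T/(0.85 f'_c b) = 2450000/(0.85 × 22.4 × 410) = 313.85 mm.
M_n = T(d − a/2) = 2450 kN × (900 − 156.925) mm = 1820.53 kN·m.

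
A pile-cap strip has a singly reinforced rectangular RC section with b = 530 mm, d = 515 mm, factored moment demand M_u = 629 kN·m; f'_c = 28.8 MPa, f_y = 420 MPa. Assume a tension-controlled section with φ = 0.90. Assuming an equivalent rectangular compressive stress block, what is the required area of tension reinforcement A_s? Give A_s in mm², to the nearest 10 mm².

M_n = M_u/φ = 629/0.90 = 698.889 kN·m.
With M_n = 0.85 f'_c a b (d − a/2), solve the quadratic for a:
a = d − √(d² − 2M_n/(0.85 f'_c b)) = 515 − √(515² − 2 × 698.889×10⁶/(0.85 × 28.8 × 530)) = 118.15 mm.
A_s = 0.85 f'_c a b / f_y = 0.85 × 28.8 × 118.15 × 530 / 420 = 3649.8 mm².

A_s ≈ 3650 mm²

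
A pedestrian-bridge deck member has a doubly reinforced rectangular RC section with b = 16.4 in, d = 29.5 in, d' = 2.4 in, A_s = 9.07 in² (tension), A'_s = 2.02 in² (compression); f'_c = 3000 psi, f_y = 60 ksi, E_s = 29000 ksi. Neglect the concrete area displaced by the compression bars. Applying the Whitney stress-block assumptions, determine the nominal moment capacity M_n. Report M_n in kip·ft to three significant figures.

M_n ≈ 1140 kip·ft

Assume both steels yield.
a = (A_s − A'_s) f_y/(0.85 f'_c b) = (9.07 − 2.02) × 60/(0.85 × 3 × 16.4) = 10.115 in.
c = a/β₁ = 10.115/0.85 = 11.900 in; ε'_s = 0.003(c − d')/c = 0.0024 ≥ ε_y = 0.0021, so the compression steel yields.
M_n = (A_s − A'_s) f_y (d − a/2) + A'_s f_y (d − d') = 423 × (29.5 − 5.0575) + 121.2 × (29.5 − 2.4) = 10339.2 + 3284.5 = 13623.7 kip·in = 13623.7/12 = 1135.31 kip·ft.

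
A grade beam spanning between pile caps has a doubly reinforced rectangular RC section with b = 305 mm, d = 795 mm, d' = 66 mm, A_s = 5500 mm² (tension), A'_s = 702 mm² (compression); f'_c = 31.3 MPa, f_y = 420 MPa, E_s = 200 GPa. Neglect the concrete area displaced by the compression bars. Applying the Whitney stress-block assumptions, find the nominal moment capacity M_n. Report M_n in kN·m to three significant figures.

M_n ≈ 1570 kN·m

Assume both tension and compression steel yield.
Net tension couple steel: A_s − A'_s = 4798 mm².
a = (A_s − A'_s) f_y / (0.85 f'_c b) = 2015160/(0.85 × 31.3 × 305) = 248.34 mm.
c = a/β₁ = 248.34/0.826 = 300.65 mm; ε'_s = 0.003(c − d')/c = 0.0023 ≥ f_y/E_s = 0.0021, so compression steel does yield.
M_n = (A_s − A'_s) f_y (d − a/2) + A'_s f_y (d − d') = [2015160 × (795 − 124.17) + 294840 × (795 − 66)] × 10⁻⁶ = 1351.83 + 214.94 = 1566.77 kN·m.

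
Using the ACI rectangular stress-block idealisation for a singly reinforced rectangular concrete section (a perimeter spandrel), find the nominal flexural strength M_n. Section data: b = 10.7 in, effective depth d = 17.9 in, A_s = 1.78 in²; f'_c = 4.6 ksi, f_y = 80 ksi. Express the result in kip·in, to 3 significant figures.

M_n ≈ 2310 kip·in

T = A_s f_y = 1.78 × 80 = 142.4 kips.
a = T/(0.85 f'_c b) = 142.4/(0.85 × 4.6 × 10.7) = 3.404 in.
M_n = T(d − a/2) = 142.4 × (17.9 − 1.702) = 2306.6 kip·in.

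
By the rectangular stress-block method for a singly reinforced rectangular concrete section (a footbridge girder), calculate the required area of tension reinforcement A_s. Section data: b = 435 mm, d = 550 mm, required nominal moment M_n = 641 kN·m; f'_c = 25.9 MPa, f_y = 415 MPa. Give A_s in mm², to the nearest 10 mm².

With M_n = 0.85 f'_c a b (d − a/2), solve the quadratic for a:
a = d − √(d² − 2M_n/(0.85 f'_c b)) = 550 − √(550² − 2 × 641×10⁶/(0.85 × 25.9 × 435)) = 139.35 mm.
A_s = 0.85 f'_c a b / f_y = 0.85 × 25.9 × 139.35 × 435 / 415 = 3215.6 mm².

A_s ≈ 3220 mm²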